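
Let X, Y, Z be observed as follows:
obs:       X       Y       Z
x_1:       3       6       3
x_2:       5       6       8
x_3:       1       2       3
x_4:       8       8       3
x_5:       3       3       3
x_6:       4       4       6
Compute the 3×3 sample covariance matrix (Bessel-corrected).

Step 1 — column means:
  mean(X) = (3 + 5 + 1 + 8 + 3 + 4) / 6 = 24/6 = 4
  mean(Y) = (6 + 6 + 2 + 8 + 3 + 4) / 6 = 29/6 = 4.8333
  mean(Z) = (3 + 8 + 3 + 3 + 3 + 6) / 6 = 26/6 = 4.3333

Step 2 — sample covariance S[i,j] = (1/(n-1)) · Σ_k (x_{k,i} - mean_i) · (x_{k,j} - mean_j), with n-1 = 5.
  S[X,X] = ((-1)·(-1) + (1)·(1) + (-3)·(-3) + (4)·(4) + (-1)·(-1) + (0)·(0)) / 5 = 28/5 = 5.6
  S[X,Y] = ((-1)·(1.1667) + (1)·(1.1667) + (-3)·(-2.8333) + (4)·(3.1667) + (-1)·(-1.8333) + (0)·(-0.8333)) / 5 = 23/5 = 4.6
  S[X,Z] = ((-1)·(-1.3333) + (1)·(3.6667) + (-3)·(-1.3333) + (4)·(-1.3333) + (-1)·(-1.3333) + (0)·(1.6667)) / 5 = 5/5 = 1
  S[Y,Y] = ((1.1667)·(1.1667) + (1.1667)·(1.1667) + (-2.8333)·(-2.8333) + (3.1667)·(3.1667) + (-1.8333)·(-1.8333) + (-0.8333)·(-0.8333)) / 5 = 24.8333/5 = 4.9667
  S[Y,Z] = ((1.1667)·(-1.3333) + (1.1667)·(3.6667) + (-2.8333)·(-1.3333) + (3.1667)·(-1.3333) + (-1.8333)·(-1.3333) + (-0.8333)·(1.6667)) / 5 = 3.3333/5 = 0.6667
  S[Z,Z] = ((-1.3333)·(-1.3333) + (3.6667)·(3.6667) + (-1.3333)·(-1.3333) + (-1.3333)·(-1.3333) + (-1.3333)·(-1.3333) + (1.6667)·(1.6667)) / 5 = 23.3333/5 = 4.6667

S is symmetric (S[j,i] = S[i,j]). Assembling:

S = [[5.6, 4.6, 1],
 [4.6, 4.9667, 0.6667],
 [1, 0.6667, 4.6667]]


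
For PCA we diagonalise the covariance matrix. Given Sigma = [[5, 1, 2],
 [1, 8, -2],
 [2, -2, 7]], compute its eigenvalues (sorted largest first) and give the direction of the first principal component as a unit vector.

Step 1 — characteristic polynomial p(λ) = det(λI - Sigma) = λ³ - tr·λ² + c_1·λ - det, where tr = trace, c_1 = sum of the principal 2×2 minors, det = det(Sigma):
  tr = 5 + 8 + 7 = 20,
  c_1 = (5·8 - (1)²) + (5·7 - (2)²) + (8·7 - (-2)²) = 39 + 31 + 52 = 122,
  det = 5·(8·7 - (-2)²) - (1)·((1)·7 - (-2)·(2)) + (2)·((1)·(-2) - 8·(2)) = 5·(52) - (1)·(11) + (2)·(-18) = 213.
  So p(λ) = λ³ - 20λ² + 122λ - 213.
Step 2 — look for an integer root (rational root theorem: any rational root is an integer divisor of 213). Testing λ = 3:
  p(3) = 27 - 180 + 366 - 213 = 0  ✓
  Dividing out (λ - 3): p(λ) = (λ - 3)(λ² - 17λ + 71).
Step 3 — remaining eigenvalues from the quadratic λ² - 17λ + 71 = 0:
  Δ = 17² - 4·71 = 289 - 284 = 5,  λ = (17 ± √5)/2 = (17 ± 2.2361)/2 ≈ 9.618 or 7.382.
  Sorted: λ_1 = 9.618,  λ_2 = 7.382,  λ_3 = 3  (check: sum = 20 = tr ✓).

Step 4 — unit eigenvector for λ_1 ≈ 9.618: v spans the null space of (Sigma - λ_1 I), whose rows are
  r_1 = (-4.618, 1, 2),  r_2 = (1, -1.618, -2),  r_3 = (2, -2, -2.618).
  v is orthogonal to every row, so take v ∝ r_1 × r_2 = ((1)·(-2) - (2)·(-1.618), (2)·(1) - (-4.618)·(-2), (-4.618)·(-1.618) - (1)·(1)) ≈ (1.2361, -7.2361, 6.4721).
  Let u = (1.2361, -7.2361, 6.4721).
  ||u|| = √((1.2361)² + (-7.2361)² + (6.4721)²) = √(95.7771) ≈ 9.7866,  v_1 = u/||u|| ≈ (0.1263, -0.7394, 0.6613) (||v_1|| = 1).

λ_1 = 9.618,  λ_2 = 7.382,  λ_3 = 3;  v_1 ≈ (0.1263, -0.7394, 0.6613)


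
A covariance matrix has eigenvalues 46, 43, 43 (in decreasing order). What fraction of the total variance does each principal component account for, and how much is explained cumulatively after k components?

Step 1 — total variance = trace(Sigma) = Σ λ_i = 46 + 43 + 43 = 132.

Step 2 — fraction explained by component i = λ_i / Σ λ:
  PC1: 46/132 = 0.3485
  PC2: 43/132 = 0.3258
  PC3: 43/132 = 0.3258

Step 3 — cumulative fraction after k components = (λ_1 + ... + λ_k) / Σ λ:
  k = 1: 46/132 = 0.3485
  k = 2: (46 + 43)/132 = 89/132 = 0.6742
  k = 3: (46 + 43 + 43)/132 = 132/132 = 1

Summary (fraction, with percent):

explained: PC1 0.3485 (34.85%), PC2 0.3258 (32.58%), PC3 0.3258 (32.58%);  cumulative: 0.3485, 0.6742, 1


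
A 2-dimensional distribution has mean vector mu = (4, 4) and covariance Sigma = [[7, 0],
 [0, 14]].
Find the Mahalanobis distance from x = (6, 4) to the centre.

Step 1 — centre the observation: (x - mu) = (2, 0).

Step 2 — invert Sigma. det(Sigma) = 7·14 - (0)² = 98.
  Sigma^{-1} = (1/det) · [[d, -b], [-b, a]] = [[0.1429, 0],
 [0, 0.0714]].

Step 3 — form the quadratic (x - mu)^T · Sigma^{-1} · (x - mu):
  Sigma^{-1} · (x - mu) = (0.2857, 0).
  (x - mu)^T · [Sigma^{-1} · (x - mu)] = (2)·(0.2857) + (0)·(0) = 0.5714.

Step 4 — take square root: d = √(0.5714) ≈ 0.7559.

d(x, mu) = √(0.5714) ≈ 0.7559


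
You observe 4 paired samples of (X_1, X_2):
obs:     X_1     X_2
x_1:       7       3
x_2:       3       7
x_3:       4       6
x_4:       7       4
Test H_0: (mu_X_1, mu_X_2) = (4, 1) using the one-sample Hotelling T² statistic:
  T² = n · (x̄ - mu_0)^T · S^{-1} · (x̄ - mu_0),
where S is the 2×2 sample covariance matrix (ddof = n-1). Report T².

Step 1 — sample mean vector:
  mean(X_1) = (7 + 3 + 4 + 7) / 4 = 21/4 = 5.25
  mean(X_2) = (3 + 7 + 6 + 4) / 4 = 20/4 = 5
  x̄ = (5.25, 5),  deviation x̄ - mu_0 = (5.25, 5) - (4, 1) = (1.25, 4).

Step 2 — sample covariance matrix, S[i,j] = (1/(n-1)) · Σ_k (x_{k,i} - mean_i) · (x_{k,j} - mean_j), divisor n-1 = 3:
  S[X_1,X_1] = ((1.75)·(1.75) + (-2.25)·(-2.25) + (-1.25)·(-1.25) + (1.75)·(1.75)) / 3 = 12.75/3 = 4.25
  S[X_1,X_2] = ((1.75)·(-2) + (-2.25)·(2) + (-1.25)·(1) + (1.75)·(-1)) / 3 = -11/3 = -3.6667
  S[X_2,X_2] = ((-2)·(-2) + (2)·(2) + (1)·(1) + (-1)·(-1)) / 3 = 10/3 = 3.3333
  S = [[4.25, -3.6667],
 [-3.6667, 3.3333]].

Step 3 — invert S. det(S) = 4.25·3.3333 - (-3.6667)² = 0.7222.
  S^{-1} = (1/det) · [[d, -b], [-b, a]] = [[4.6154, 5.0769],
 [5.0769, 5.8846]].

Step 4 — quadratic form (x̄ - mu_0)^T · S^{-1} · (x̄ - mu_0):
  S^{-1} · (x̄ - mu_0) = (26.0769, 29.8846),
  (x̄ - mu_0)^T · [...] = (1.25)·(26.0769) + (4)·(29.8846) = 152.1346.

Step 5 — scale by n: T² = 4 · 152.1346 = 608.5385.

T² ≈ 608.5385


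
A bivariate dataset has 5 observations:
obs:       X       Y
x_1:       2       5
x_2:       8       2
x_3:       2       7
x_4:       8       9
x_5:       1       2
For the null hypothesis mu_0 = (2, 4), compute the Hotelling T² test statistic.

Step 1 — sample mean vector:
  mean(X) = (2 + 8 + 2 + 8 + 1) / 5 = 21/5 = 4.2
  mean(Y) = (5 + 2 + 7 + 9 + 2) / 5 = 25/5 = 5
  x̄ = (4.2, 5),  deviation x̄ - mu_0 = (4.2, 5) - (2, 4) = (2.2, 1).

Step 2 — sample covariance matrix, S[i,j] = (1/(n-1)) · Σ_k (x_{k,i} - mean_i) · (x_{k,j} - mean_j), divisor n-1 = 4:
  S[X,X] = ((-2.2)·(-2.2) + (3.8)·(3.8) + (-2.2)·(-2.2) + (3.8)·(3.8) + (-3.2)·(-3.2)) / 4 = 48.8/4 = 12.2
  S[X,Y] = ((-2.2)·(0) + (3.8)·(-3) + (-2.2)·(2) + (3.8)·(4) + (-3.2)·(-3)) / 4 = 9/4 = 2.25
  S[Y,Y] = ((0)·(0) + (-3)·(-3) + (2)·(2) + (4)·(4) + (-3)·(-3)) / 4 = 38/4 = 9.5
  S = [[12.2, 2.25],
 [2.25, 9.5]].

Step 3 — invert S. det(S) = 12.2·9.5 - (2.25)² = 110.8375.
  S^{-1} = (1/det) · [[d, -b], [-b, a]] = [[0.0857, -0.0203],
 [-0.0203, 0.1101]].

Step 4 — quadratic form (x̄ - mu_0)^T · S^{-1} · (x̄ - mu_0):
  S^{-1} · (x̄ - mu_0) = (0.1683, 0.0654),
  (x̄ - mu_0)^T · [...] = (2.2)·(0.1683) + (1)·(0.0654) = 0.4356.

Step 5 — scale by n: T² = 5 · 0.4356 = 2.178.

T² ≈ 2.178


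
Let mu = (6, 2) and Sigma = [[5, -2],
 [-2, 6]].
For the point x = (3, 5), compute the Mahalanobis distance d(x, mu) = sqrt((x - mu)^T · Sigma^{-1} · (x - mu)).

Step 1 — centre the observation: (x - mu) = (-3, 3).

Step 2 — invert Sigma. det(Sigma) = 5·6 - (-2)² = 26.
  Sigma^{-1} = (1/det) · [[d, -b], [-b, a]] = [[0.2308, 0.0769],
 [0.0769, 0.1923]].

Step 3 — form the quadratic (x - mu)^T · Sigma^{-1} · (x - mu):
  Sigma^{-1} · (x - mu) = (-0.4615, 0.3462).
  (x - mu)^T · [Sigma^{-1} · (x - mu)] = (-3)·(-0.4615) + (3)·(0.3462) = 2.4231.

Step 4 — take square root: d = √(2.4231) ≈ 1.5566.

d(x, mu) = √(2.4231) ≈ 1.5566


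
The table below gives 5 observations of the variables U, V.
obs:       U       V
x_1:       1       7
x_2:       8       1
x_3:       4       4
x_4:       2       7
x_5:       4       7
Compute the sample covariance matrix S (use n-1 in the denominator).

Step 1 — column means:
  mean(U) = (1 + 8 + 4 + 2 + 4) / 5 = 19/5 = 3.8
  mean(V) = (7 + 1 + 4 + 7 + 7) / 5 = 26/5 = 5.2

Step 2 — sample covariance S[i,j] = (1/(n-1)) · Σ_k (x_{k,i} - mean_i) · (x_{k,j} - mean_j), with n-1 = 4.
  S[U,U] = ((-2.8)·(-2.8) + (4.2)·(4.2) + (0.2)·(0.2) + (-1.8)·(-1.8) + (0.2)·(0.2)) / 4 = 28.8/4 = 7.2
  S[U,V] = ((-2.8)·(1.8) + (4.2)·(-4.2) + (0.2)·(-1.2) + (-1.8)·(1.8) + (0.2)·(1.8)) / 4 = -25.8/4 = -6.45
  S[V,V] = ((1.8)·(1.8) + (-4.2)·(-4.2) + (-1.2)·(-1.2) + (1.8)·(1.8) + (1.8)·(1.8)) / 4 = 28.8/4 = 7.2

S is symmetric (S[j,i] = S[i,j]). Assembling:

S = [[7.2, -6.45],
 [-6.45, 7.2]]


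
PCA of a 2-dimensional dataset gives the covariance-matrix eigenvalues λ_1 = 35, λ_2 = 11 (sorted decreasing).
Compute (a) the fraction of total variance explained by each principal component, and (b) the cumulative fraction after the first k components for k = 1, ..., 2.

Step 1 — total variance = trace(Sigma) = Σ λ_i = 35 + 11 = 46.

Step 2 — fraction explained by component i = λ_i / Σ λ:
  PC1: 35/46 = 0.7609
  PC2: 11/46 = 0.2391

Step 3 — cumulative fraction after k components = (λ_1 + ... + λ_k) / Σ λ:
  k = 1: 35/46 = 0.7609
  k = 2: (35 + 11)/46 = 46/46 = 1

Summary (fraction, with percent):

explained: PC1 0.7609 (76.09%), PC2 0.2391 (23.91%);  cumulative: 0.7609, 1


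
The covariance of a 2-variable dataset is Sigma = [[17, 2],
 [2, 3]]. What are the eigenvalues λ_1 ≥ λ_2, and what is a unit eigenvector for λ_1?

Step 1 — characteristic polynomial of 2×2 Sigma:
  det(Sigma - λI) = λ² - trace · λ + det = 0.
  trace = 17 + 3 = 20, det = 17·3 - (2)² = 47.
Step 2 — discriminant:
  Δ = trace² - 4·det = 400 - 188 = 212.
Step 3 — eigenvalues:
  λ = (trace ± √Δ)/2 = (20 ± 14.5602)/2,
  λ_1 = 17.2801,  λ_2 = 2.7199.

Step 4 — unit eigenvector for λ_1: solve (Sigma - λ_1 I)v = 0. First row:
  (17 - 17.2801)·v_x + (2)·v_y = 0, i.e. (-0.2801)·v_x + (2)·v_y = 0,
  so v ∝ (b, λ_1 - a) = (2, 0.2801) = u.
  ||u|| = √((2)² + (0.2801)²) = √(4.0785) ≈ 2.0195,
  v_1 = u/||u|| ≈ (0.9903, 0.1387) (||v_1|| = 1).

λ_1 = 17.2801,  λ_2 = 2.7199;  v_1 ≈ (0.9903, 0.1387)


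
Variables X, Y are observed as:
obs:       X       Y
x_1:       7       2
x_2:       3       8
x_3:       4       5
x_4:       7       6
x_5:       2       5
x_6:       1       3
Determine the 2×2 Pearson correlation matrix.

Step 1 — column means:
  mean(X) = (7 + 3 + 4 + 7 + 2 + 1) / 6 = 24/6 = 4
  mean(Y) = (2 + 8 + 5 + 6 + 5 + 3) / 6 = 29/6 = 4.8333

Step 2 — sample variances and covariances s[i,j] = (1/(n-1)) · Σ_k (x_{k,i} - mean_i) · (x_{k,j} - mean_j), with n-1 = 5:
  s[X,X] = ((3)·(3) + (-1)·(-1) + (0)·(0) + (3)·(3) + (-2)·(-2) + (-3)·(-3)) / 5 = 32/5 = 6.4
  s[X,Y] = ((3)·(-2.8333) + (-1)·(3.1667) + (0)·(0.1667) + (3)·(1.1667) + (-2)·(0.1667) + (-3)·(-1.8333)) / 5 = -3/5 = -0.6
  s[Y,Y] = ((-2.8333)·(-2.8333) + (3.1667)·(3.1667) + (0.1667)·(0.1667) + (1.1667)·(1.1667) + (0.1667)·(0.1667) + (-1.8333)·(-1.8333)) / 5 = 22.8333/5 = 4.5667
  Sample standard deviations s_i = √(s[i,i]):
  s(X) = √(6.4) = 2.5298
  s(Y) = √(4.5667) = 2.137

Step 3 — r_{ij} = s_{ij} / (s_i · s_j):
  r[X,X] = 1 (diagonal).
  r[X,Y] = -0.6 / (2.5298 · 2.137) = -0.6 / 5.4062 = -0.111
  r[Y,Y] = 1 (diagonal).

R is symmetric with unit diagonal. Assembling:

R = [[1, -0.111],
 [-0.111, 1]]


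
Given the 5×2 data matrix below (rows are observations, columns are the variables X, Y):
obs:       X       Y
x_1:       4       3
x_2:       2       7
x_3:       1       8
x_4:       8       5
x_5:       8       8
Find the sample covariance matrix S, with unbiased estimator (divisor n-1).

Step 1 — column means:
  mean(X) = (4 + 2 + 1 + 8 + 8) / 5 = 23/5 = 4.6
  mean(Y) = (3 + 7 + 8 + 5 + 8) / 5 = 31/5 = 6.2

Step 2 — sample covariance S[i,j] = (1/(n-1)) · Σ_k (x_{k,i} - mean_i) · (x_{k,j} - mean_j), with n-1 = 4.
  S[X,X] = ((-0.6)·(-0.6) + (-2.6)·(-2.6) + (-3.6)·(-3.6) + (3.4)·(3.4) + (3.4)·(3.4)) / 4 = 43.2/4 = 10.8
  S[X,Y] = ((-0.6)·(-3.2) + (-2.6)·(0.8) + (-3.6)·(1.8) + (3.4)·(-1.2) + (3.4)·(1.8)) / 4 = -4.6/4 = -1.15
  S[Y,Y] = ((-3.2)·(-3.2) + (0.8)·(0.8) + (1.8)·(1.8) + (-1.2)·(-1.2) + (1.8)·(1.8)) / 4 = 18.8/4 = 4.7

S is symmetric (S[j,i] = S[i,j]). Assembling:

S = [[10.8, -1.15],
 [-1.15, 4.7]]


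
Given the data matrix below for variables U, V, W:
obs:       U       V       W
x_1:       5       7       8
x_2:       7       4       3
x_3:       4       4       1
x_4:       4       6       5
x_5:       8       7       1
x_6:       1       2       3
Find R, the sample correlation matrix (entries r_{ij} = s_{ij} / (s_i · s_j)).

Step 1 — column means:
  mean(U) = (5 + 7 + 4 + 4 + 8 + 1) / 6 = 29/6 = 4.8333
  mean(V) = (7 + 4 + 4 + 6 + 7 + 2) / 6 = 30/6 = 5
  mean(W) = (8 + 3 + 1 + 5 + 1 + 3) / 6 = 21/6 = 3.5

Step 2 — sample variances and covariances s[i,j] = (1/(n-1)) · Σ_k (x_{k,i} - mean_i) · (x_{k,j} - mean_j), with n-1 = 5:
  s[U,U] = ((0.1667)·(0.1667) + (2.1667)·(2.1667) + (-0.8333)·(-0.8333) + (-0.8333)·(-0.8333) + (3.1667)·(3.1667) + (-3.8333)·(-3.8333)) / 5 = 30.8333/5 = 6.1667
  s[U,V] = ((0.1667)·(2) + (2.1667)·(-1) + (-0.8333)·(-1) + (-0.8333)·(1) + (3.1667)·(2) + (-3.8333)·(-3)) / 5 = 16/5 = 3.2
  s[U,W] = ((0.1667)·(4.5) + (2.1667)·(-0.5) + (-0.8333)·(-2.5) + (-0.8333)·(1.5) + (3.1667)·(-2.5) + (-3.8333)·(-0.5)) / 5 = -5.5/5 = -1.1
  s[V,V] = ((2)·(2) + (-1)·(-1) + (-1)·(-1) + (1)·(1) + (2)·(2) + (-3)·(-3)) / 5 = 20/5 = 4
  s[V,W] = ((2)·(4.5) + (-1)·(-0.5) + (-1)·(-2.5) + (1)·(1.5) + (2)·(-2.5) + (-3)·(-0.5)) / 5 = 10/5 = 2
  s[W,W] = ((4.5)·(4.5) + (-0.5)·(-0.5) + (-2.5)·(-2.5) + (1.5)·(1.5) + (-2.5)·(-2.5) + (-0.5)·(-0.5)) / 5 = 35.5/5 = 7.1
  Sample standard deviations s_i = √(s[i,i]):
  s(U) = √(6.1667) = 2.4833
  s(V) = √(4) = 2
  s(W) = √(7.1) = 2.6646

Step 3 — r_{ij} = s_{ij} / (s_i · s_j):
  r[U,U] = 1 (diagonal).
  r[U,V] = 3.2 / (2.4833 · 2) = 3.2 / 4.9666 = 0.6443
  r[U,W] = -1.1 / (2.4833 · 2.6646) = -1.1 / 6.6169 = -0.1662
  r[V,V] = 1 (diagonal).
  r[V,W] = 2 / (2 · 2.6646) = 2 / 5.3292 = 0.3753
  r[W,W] = 1 (diagonal).

R is symmetric with unit diagonal. Assembling:

R = [[1, 0.6443, -0.1662],
 [0.6443, 1, 0.3753],
 [-0.1662, 0.3753, 1]]


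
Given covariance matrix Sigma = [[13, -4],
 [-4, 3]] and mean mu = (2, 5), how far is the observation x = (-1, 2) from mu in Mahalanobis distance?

Step 1 — centre the observation: (x - mu) = (-3, -3).

Step 2 — invert Sigma. det(Sigma) = 13·3 - (-4)² = 23.
  Sigma^{-1} = (1/det) · [[d, -b], [-b, a]] = [[0.1304, 0.1739],
 [0.1739, 0.5652]].

Step 3 — form the quadratic (x - mu)^T · Sigma^{-1} · (x - mu):
  Sigma^{-1} · (x - mu) = (-0.913, -2.2174).
  (x - mu)^T · [Sigma^{-1} · (x - mu)] = (-3)·(-0.913) + (-3)·(-2.2174) = 9.3913.

Step 4 — take square root: d = √(9.3913) ≈ 3.0645.

d(x, mu) = √(9.3913) ≈ 3.0645


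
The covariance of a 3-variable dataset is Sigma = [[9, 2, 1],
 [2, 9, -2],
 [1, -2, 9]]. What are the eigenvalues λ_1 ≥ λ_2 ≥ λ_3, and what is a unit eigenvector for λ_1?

Step 1 — characteristic polynomial p(λ) = det(λI - Sigma) = λ³ - tr·λ² + c_1·λ - det, where tr = trace, c_1 = sum of the principal 2×2 minors, det = det(Sigma):
  tr = 9 + 9 + 9 = 27,
  c_1 = (9·9 - (2)²) + (9·9 - (1)²) + (9·9 - (-2)²) = 77 + 80 + 77 = 234,
  det = 9·(9·9 - (-2)²) - (2)·((2)·9 - (-2)·(1)) + (1)·((2)·(-2) - 9·(1)) = 9·(77) - (2)·(20) + (1)·(-13) = 640.
  So p(λ) = λ³ - 27λ² + 234λ - 640.
Step 2 — look for an integer root (rational root theorem: any rational root is an integer divisor of 640). Testing λ = 10:
  p(10) = 1000 - 2700 + 2340 - 640 = 0  ✓
  Dividing out (λ - 10): p(λ) = (λ - 10)(λ² - 17λ + 64).
Step 3 — remaining eigenvalues from the quadratic λ² - 17λ + 64 = 0:
  Δ = 17² - 4·64 = 289 - 256 = 33,  λ = (17 ± √33)/2 = (17 ± 5.7446)/2 ≈ 11.3723 or 5.6277.
  Sorted: λ_1 = 11.3723,  λ_2 = 10,  λ_3 = 5.6277  (check: sum = 27 = tr ✓).

Step 4 — unit eigenvector for λ_1 ≈ 11.3723: v spans the null space of (Sigma - λ_1 I), whose rows are
  r_1 = (-2.3723, 2, 1),  r_2 = (2, -2.3723, -2),  r_3 = (1, -2, -2.3723).
  v is orthogonal to every row, so take v ∝ r_1 × r_2 = ((2)·(-2) - (1)·(-2.3723), (1)·(2) - (-2.3723)·(-2), (-2.3723)·(-2.3723) - (2)·(2)) ≈ (-1.6277, -2.7446, 1.6277).
  Rescale (multiply by -1 so the first nonzero entry is positive): u = (1.6277, 2.7446, -1.6277).
  ||u|| = √((1.6277)² + (2.7446)² + (-1.6277)²) = √(12.8316) ≈ 3.5821,  v_1 = u/||u|| ≈ (0.4544, 0.7662, -0.4544) (||v_1|| = 1).

λ_1 = 11.3723,  λ_2 = 10,  λ_3 = 5.6277;  v_1 ≈ (0.4544, 0.7662, -0.4544)


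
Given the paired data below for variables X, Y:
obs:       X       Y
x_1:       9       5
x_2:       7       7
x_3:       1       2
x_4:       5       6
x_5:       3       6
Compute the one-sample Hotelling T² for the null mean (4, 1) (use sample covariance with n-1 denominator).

Step 1 — sample mean vector:
  mean(X) = (9 + 7 + 1 + 5 + 3) / 5 = 25/5 = 5
  mean(Y) = (5 + 7 + 2 + 6 + 6) / 5 = 26/5 = 5.2
  x̄ = (5, 5.2),  deviation x̄ - mu_0 = (5, 5.2) - (4, 1) = (1, 4.2).

Step 2 — sample covariance matrix, S[i,j] = (1/(n-1)) · Σ_k (x_{k,i} - mean_i) · (x_{k,j} - mean_j), divisor n-1 = 4:
  S[X,X] = ((4)·(4) + (2)·(2) + (-4)·(-4) + (0)·(0) + (-2)·(-2)) / 4 = 40/4 = 10
  S[X,Y] = ((4)·(-0.2) + (2)·(1.8) + (-4)·(-3.2) + (0)·(0.8) + (-2)·(0.8)) / 4 = 14/4 = 3.5
  S[Y,Y] = ((-0.2)·(-0.2) + (1.8)·(1.8) + (-3.2)·(-3.2) + (0.8)·(0.8) + (0.8)·(0.8)) / 4 = 14.8/4 = 3.7
  S = [[10, 3.5],
 [3.5, 3.7]].

Step 3 — invert S. det(S) = 10·3.7 - (3.5)² = 24.75.
  S^{-1} = (1/det) · [[d, -b], [-b, a]] = [[0.1495, -0.1414],
 [-0.1414, 0.404]].

Step 4 — quadratic form (x̄ - mu_0)^T · S^{-1} · (x̄ - mu_0):
  S^{-1} · (x̄ - mu_0) = (-0.4444, 1.5556),
  (x̄ - mu_0)^T · [...] = (1)·(-0.4444) + (4.2)·(1.5556) = 6.0889.

Step 5 — scale by n: T² = 5 · 6.0889 = 30.4444.

T² ≈ 30.4444


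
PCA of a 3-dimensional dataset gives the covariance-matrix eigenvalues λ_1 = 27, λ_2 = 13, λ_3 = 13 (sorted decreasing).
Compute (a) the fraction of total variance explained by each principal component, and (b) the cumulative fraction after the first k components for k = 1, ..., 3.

Step 1 — total variance = trace(Sigma) = Σ λ_i = 27 + 13 + 13 = 53.

Step 2 — fraction explained by component i = λ_i / Σ λ:
  PC1: 27/53 = 0.5094
  PC2: 13/53 = 0.2453
  PC3: 13/53 = 0.2453

Step 3 — cumulative fraction after k components = (λ_1 + ... + λ_k) / Σ λ:
  k = 1: 27/53 = 0.5094
  k = 2: (27 + 13)/53 = 40/53 = 0.7547
  k = 3: (27 + 13 + 13)/53 = 53/53 = 1

Summary (fraction, with percent):

explained: PC1 0.5094 (50.94%), PC2 0.2453 (24.53%), PC3 0.2453 (24.53%);  cumulative: 0.5094, 0.7547, 1


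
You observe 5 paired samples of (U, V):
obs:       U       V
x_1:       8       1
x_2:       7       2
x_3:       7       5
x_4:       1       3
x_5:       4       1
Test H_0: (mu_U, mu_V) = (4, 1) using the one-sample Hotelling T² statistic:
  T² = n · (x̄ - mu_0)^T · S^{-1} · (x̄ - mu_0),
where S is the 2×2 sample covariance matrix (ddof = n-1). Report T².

Step 1 — sample mean vector:
  mean(U) = (8 + 7 + 7 + 1 + 4) / 5 = 27/5 = 5.4
  mean(V) = (1 + 2 + 5 + 3 + 1) / 5 = 12/5 = 2.4
  x̄ = (5.4, 2.4),  deviation x̄ - mu_0 = (5.4, 2.4) - (4, 1) = (1.4, 1.4).

Step 2 — sample covariance matrix, S[i,j] = (1/(n-1)) · Σ_k (x_{k,i} - mean_i) · (x_{k,j} - mean_j), divisor n-1 = 4:
  S[U,U] = ((2.6)·(2.6) + (1.6)·(1.6) + (1.6)·(1.6) + (-4.4)·(-4.4) + (-1.4)·(-1.4)) / 4 = 33.2/4 = 8.3
  S[U,V] = ((2.6)·(-1.4) + (1.6)·(-0.4) + (1.6)·(2.6) + (-4.4)·(0.6) + (-1.4)·(-1.4)) / 4 = -0.8/4 = -0.2
  S[V,V] = ((-1.4)·(-1.4) + (-0.4)·(-0.4) + (2.6)·(2.6) + (0.6)·(0.6) + (-1.4)·(-1.4)) / 4 = 11.2/4 = 2.8
  S = [[8.3, -0.2],
 [-0.2, 2.8]].

Step 3 — invert S. det(S) = 8.3·2.8 - (-0.2)² = 23.2.
  S^{-1} = (1/det) · [[d, -b], [-b, a]] = [[0.1207, 0.0086],
 [0.0086, 0.3578]].

Step 4 — quadratic form (x̄ - mu_0)^T · S^{-1} · (x̄ - mu_0):
  S^{-1} · (x̄ - mu_0) = (0.181, 0.5129),
  (x̄ - mu_0)^T · [...] = (1.4)·(0.181) + (1.4)·(0.5129) = 0.9716.

Step 5 — scale by n: T² = 5 · 0.9716 = 4.8578.

T² ≈ 4.8578


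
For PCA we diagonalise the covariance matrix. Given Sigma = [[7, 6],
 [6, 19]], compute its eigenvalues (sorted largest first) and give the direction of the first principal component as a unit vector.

Step 1 — characteristic polynomial of 2×2 Sigma:
  det(Sigma - λI) = λ² - trace · λ + det = 0.
  trace = 7 + 19 = 26, det = 7·19 - (6)² = 97.
Step 2 — discriminant:
  Δ = trace² - 4·det = 676 - 388 = 288.
Step 3 — eigenvalues:
  λ = (trace ± √Δ)/2 = (26 ± 16.9706)/2,
  λ_1 = 21.4853,  λ_2 = 4.5147.

Step 4 — unit eigenvector for λ_1: solve (Sigma - λ_1 I)v = 0. First row:
  (7 - 21.4853)·v_x + (6)·v_y = 0, i.e. (-14.4853)·v_x + (6)·v_y = 0,
  so v ∝ (b, λ_1 - a) = (6, 14.4853) = u.
  ||u|| = √((6)² + (14.4853)²) = √(245.8234) ≈ 15.6788,
  v_1 = u/||u|| ≈ (0.3827, 0.9239) (||v_1|| = 1).

λ_1 = 21.4853,  λ_2 = 4.5147;  v_1 ≈ (0.3827, 0.9239)


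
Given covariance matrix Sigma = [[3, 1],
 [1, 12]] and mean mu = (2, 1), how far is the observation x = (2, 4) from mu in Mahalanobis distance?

Step 1 — centre the observation: (x - mu) = (0, 3).

Step 2 — invert Sigma. det(Sigma) = 3·12 - (1)² = 35.
  Sigma^{-1} = (1/det) · [[d, -b], [-b, a]] = [[0.3429, -0.0286],
 [-0.0286, 0.0857]].

Step 3 — form the quadratic (x - mu)^T · Sigma^{-1} · (x - mu):
  Sigma^{-1} · (x - mu) = (-0.0857, 0.2571).
  (x - mu)^T · [Sigma^{-1} · (x - mu)] = (0)·(-0.0857) + (3)·(0.2571) = 0.7714.

Step 4 — take square root: d = √(0.7714) ≈ 0.8783.

d(x, mu) = √(0.7714) ≈ 0.8783


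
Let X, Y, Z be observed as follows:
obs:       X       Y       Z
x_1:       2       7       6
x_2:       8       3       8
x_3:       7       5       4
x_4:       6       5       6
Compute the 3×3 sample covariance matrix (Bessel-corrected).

Step 1 — column means:
  mean(X) = (2 + 8 + 7 + 6) / 4 = 23/4 = 5.75
  mean(Y) = (7 + 3 + 5 + 5) / 4 = 20/4 = 5
  mean(Z) = (6 + 8 + 4 + 6) / 4 = 24/4 = 6

Step 2 — sample covariance S[i,j] = (1/(n-1)) · Σ_k (x_{k,i} - mean_i) · (x_{k,j} - mean_j), with n-1 = 3.
  S[X,X] = ((-3.75)·(-3.75) + (2.25)·(2.25) + (1.25)·(1.25) + (0.25)·(0.25)) / 3 = 20.75/3 = 6.9167
  S[X,Y] = ((-3.75)·(2) + (2.25)·(-2) + (1.25)·(0) + (0.25)·(0)) / 3 = -12/3 = -4
  S[X,Z] = ((-3.75)·(0) + (2.25)·(2) + (1.25)·(-2) + (0.25)·(0)) / 3 = 2/3 = 0.6667
  S[Y,Y] = ((2)·(2) + (-2)·(-2) + (0)·(0) + (0)·(0)) / 3 = 8/3 = 2.6667
  S[Y,Z] = ((2)·(0) + (-2)·(2) + (0)·(-2) + (0)·(0)) / 3 = -4/3 = -1.3333
  S[Z,Z] = ((0)·(0) + (2)·(2) + (-2)·(-2) + (0)·(0)) / 3 = 8/3 = 2.6667

S is symmetric (S[j,i] = S[i,j]). Assembling:

S = [[6.9167, -4, 0.6667],
 [-4, 2.6667, -1.3333],
 [0.6667, -1.3333, 2.6667]]


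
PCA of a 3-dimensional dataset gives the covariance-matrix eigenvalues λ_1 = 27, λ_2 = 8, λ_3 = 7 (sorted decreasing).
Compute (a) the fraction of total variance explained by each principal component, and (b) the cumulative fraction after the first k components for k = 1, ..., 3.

Step 1 — total variance = trace(Sigma) = Σ λ_i = 27 + 8 + 7 = 42.

Step 2 — fraction explained by component i = λ_i / Σ λ:
  PC1: 27/42 = 0.6429
  PC2: 8/42 = 0.1905
  PC3: 7/42 = 0.1667

Step 3 — cumulative fraction after k components = (λ_1 + ... + λ_k) / Σ λ:
  k = 1: 27/42 = 0.6429
  k = 2: (27 + 8)/42 = 35/42 = 0.8333
  k = 3: (27 + 8 + 7)/42 = 42/42 = 1

Summary (fraction, with percent):

explained: PC1 0.6429 (64.29%), PC2 0.1905 (19.05%), PC3 0.1667 (16.67%);  cumulative: 0.6429, 0.8333, 1


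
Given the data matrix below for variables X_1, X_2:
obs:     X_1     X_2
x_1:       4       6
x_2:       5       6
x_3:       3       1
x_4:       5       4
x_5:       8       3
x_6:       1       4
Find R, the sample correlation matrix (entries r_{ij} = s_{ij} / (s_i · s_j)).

Step 1 — column means:
  mean(X_1) = (4 + 5 + 3 + 5 + 8 + 1) / 6 = 26/6 = 4.3333
  mean(X_2) = (6 + 6 + 1 + 4 + 3 + 4) / 6 = 24/6 = 4

Step 2 — sample variances and covariances s[i,j] = (1/(n-1)) · Σ_k (x_{k,i} - mean_i) · (x_{k,j} - mean_j), with n-1 = 5:
  s[X_1,X_1] = ((-0.3333)·(-0.3333) + (0.6667)·(0.6667) + (-1.3333)·(-1.3333) + (0.6667)·(0.6667) + (3.6667)·(3.6667) + (-3.3333)·(-3.3333)) / 5 = 27.3333/5 = 5.4667
  s[X_1,X_2] = ((-0.3333)·(2) + (0.6667)·(2) + (-1.3333)·(-3) + (0.6667)·(0) + (3.6667)·(-1) + (-3.3333)·(0)) / 5 = 1/5 = 0.2
  s[X_2,X_2] = ((2)·(2) + (2)·(2) + (-3)·(-3) + (0)·(0) + (-1)·(-1) + (0)·(0)) / 5 = 18/5 = 3.6
  Sample standard deviations s_i = √(s[i,i]):
  s(X_1) = √(5.4667) = 2.3381
  s(X_2) = √(3.6) = 1.8974

Step 3 — r_{ij} = s_{ij} / (s_i · s_j):
  r[X_1,X_1] = 1 (diagonal).
  r[X_1,X_2] = 0.2 / (2.3381 · 1.8974) = 0.2 / 4.4362 = 0.0451
  r[X_2,X_2] = 1 (diagonal).

R is symmetric with unit diagonal. Assembling:

R = [[1, 0.0451],
 [0.0451, 1]]


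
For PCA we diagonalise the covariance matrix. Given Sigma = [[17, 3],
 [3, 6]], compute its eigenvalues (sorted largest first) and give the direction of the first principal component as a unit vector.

Step 1 — characteristic polynomial of 2×2 Sigma:
  det(Sigma - λI) = λ² - trace · λ + det = 0.
  trace = 17 + 6 = 23, det = 17·6 - (3)² = 93.
Step 2 — discriminant:
  Δ = trace² - 4·det = 529 - 372 = 157.
Step 3 — eigenvalues:
  λ = (trace ± √Δ)/2 = (23 ± 12.53)/2,
  λ_1 = 17.765,  λ_2 = 5.235.

Step 4 — unit eigenvector for λ_1: solve (Sigma - λ_1 I)v = 0. First row:
  (17 - 17.765)·v_x + (3)·v_y = 0, i.e. (-0.765)·v_x + (3)·v_y = 0,
  so v ∝ (b, λ_1 - a) = (3, 0.765) = u.
  ||u|| = √((3)² + (0.765)²) = √(9.5852) ≈ 3.096,
  v_1 = u/||u|| ≈ (0.969, 0.2471) (||v_1|| = 1).

λ_1 = 17.765,  λ_2 = 5.235;  v_1 ≈ (0.969, 0.2471)


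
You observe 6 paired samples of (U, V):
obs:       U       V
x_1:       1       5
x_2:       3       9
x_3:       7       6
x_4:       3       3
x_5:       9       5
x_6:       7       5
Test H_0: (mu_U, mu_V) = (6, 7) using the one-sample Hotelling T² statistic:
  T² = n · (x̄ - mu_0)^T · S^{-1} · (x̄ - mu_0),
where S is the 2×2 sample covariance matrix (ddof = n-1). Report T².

Step 1 — sample mean vector:
  mean(U) = (1 + 3 + 7 + 3 + 9 + 7) / 6 = 30/6 = 5
  mean(V) = (5 + 9 + 6 + 3 + 5 + 5) / 6 = 33/6 = 5.5
  x̄ = (5, 5.5),  deviation x̄ - mu_0 = (5, 5.5) - (6, 7) = (-1, -1.5).

Step 2 — sample covariance matrix, S[i,j] = (1/(n-1)) · Σ_k (x_{k,i} - mean_i) · (x_{k,j} - mean_j), divisor n-1 = 5:
  S[U,U] = ((-4)·(-4) + (-2)·(-2) + (2)·(2) + (-2)·(-2) + (4)·(4) + (2)·(2)) / 5 = 48/5 = 9.6
  S[U,V] = ((-4)·(-0.5) + (-2)·(3.5) + (2)·(0.5) + (-2)·(-2.5) + (4)·(-0.5) + (2)·(-0.5)) / 5 = -2/5 = -0.4
  S[V,V] = ((-0.5)·(-0.5) + (3.5)·(3.5) + (0.5)·(0.5) + (-2.5)·(-2.5) + (-0.5)·(-0.5) + (-0.5)·(-0.5)) / 5 = 19.5/5 = 3.9
  S = [[9.6, -0.4],
 [-0.4, 3.9]].

Step 3 — invert S. det(S) = 9.6·3.9 - (-0.4)² = 37.28.
  S^{-1} = (1/det) · [[d, -b], [-b, a]] = [[0.1046, 0.0107],
 [0.0107, 0.2575]].

Step 4 — quadratic form (x̄ - mu_0)^T · S^{-1} · (x̄ - mu_0):
  S^{-1} · (x̄ - mu_0) = (-0.1207, -0.397),
  (x̄ - mu_0)^T · [...] = (-1)·(-0.1207) + (-1.5)·(-0.397) = 0.7162.

Step 5 — scale by n: T² = 6 · 0.7162 = 4.2972.

T² ≈ 4.2972


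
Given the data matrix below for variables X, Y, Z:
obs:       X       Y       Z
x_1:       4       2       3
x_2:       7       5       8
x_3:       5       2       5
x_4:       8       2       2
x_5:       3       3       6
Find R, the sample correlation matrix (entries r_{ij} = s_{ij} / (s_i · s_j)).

Step 1 — column means:
  mean(X) = (4 + 7 + 5 + 8 + 3) / 5 = 27/5 = 5.4
  mean(Y) = (2 + 5 + 2 + 2 + 3) / 5 = 14/5 = 2.8
  mean(Z) = (3 + 8 + 5 + 2 + 6) / 5 = 24/5 = 4.8

Step 2 — sample variances and covariances s[i,j] = (1/(n-1)) · Σ_k (x_{k,i} - mean_i) · (x_{k,j} - mean_j), with n-1 = 4:
  s[X,X] = ((-1.4)·(-1.4) + (1.6)·(1.6) + (-0.4)·(-0.4) + (2.6)·(2.6) + (-2.4)·(-2.4)) / 4 = 17.2/4 = 4.3
  s[X,Y] = ((-1.4)·(-0.8) + (1.6)·(2.2) + (-0.4)·(-0.8) + (2.6)·(-0.8) + (-2.4)·(0.2)) / 4 = 2.4/4 = 0.6
  s[X,Z] = ((-1.4)·(-1.8) + (1.6)·(3.2) + (-0.4)·(0.2) + (2.6)·(-2.8) + (-2.4)·(1.2)) / 4 = -2.6/4 = -0.65
  s[Y,Y] = ((-0.8)·(-0.8) + (2.2)·(2.2) + (-0.8)·(-0.8) + (-0.8)·(-0.8) + (0.2)·(0.2)) / 4 = 6.8/4 = 1.7
  s[Y,Z] = ((-0.8)·(-1.8) + (2.2)·(3.2) + (-0.8)·(0.2) + (-0.8)·(-2.8) + (0.2)·(1.2)) / 4 = 10.8/4 = 2.7
  s[Z,Z] = ((-1.8)·(-1.8) + (3.2)·(3.2) + (0.2)·(0.2) + (-2.8)·(-2.8) + (1.2)·(1.2)) / 4 = 22.8/4 = 5.7
  Sample standard deviations s_i = √(s[i,i]):
  s(X) = √(4.3) = 2.0736
  s(Y) = √(1.7) = 1.3038
  s(Z) = √(5.7) = 2.3875

Step 3 — r_{ij} = s_{ij} / (s_i · s_j):
  r[X,X] = 1 (diagonal).
  r[X,Y] = 0.6 / (2.0736 · 1.3038) = 0.6 / 2.7037 = 0.2219
  r[X,Z] = -0.65 / (2.0736 · 2.3875) = -0.65 / 4.9508 = -0.1313
  r[Y,Y] = 1 (diagonal).
  r[Y,Z] = 2.7 / (1.3038 · 2.3875) = 2.7 / 3.1129 = 0.8674
  r[Z,Z] = 1 (diagonal).

R is symmetric with unit diagonal. Assembling:

R = [[1, 0.2219, -0.1313],
 [0.2219, 1, 0.8674],
 [-0.1313, 0.8674, 1]]


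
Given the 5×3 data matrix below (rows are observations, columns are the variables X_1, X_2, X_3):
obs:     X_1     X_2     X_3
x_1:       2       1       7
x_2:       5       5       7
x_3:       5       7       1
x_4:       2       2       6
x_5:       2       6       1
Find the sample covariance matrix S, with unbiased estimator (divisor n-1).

Step 1 — column means:
  mean(X_1) = (2 + 5 + 5 + 2 + 2) / 5 = 16/5 = 3.2
  mean(X_2) = (1 + 5 + 7 + 2 + 6) / 5 = 21/5 = 4.2
  mean(X_3) = (7 + 7 + 1 + 6 + 1) / 5 = 22/5 = 4.4

Step 2 — sample covariance S[i,j] = (1/(n-1)) · Σ_k (x_{k,i} - mean_i) · (x_{k,j} - mean_j), with n-1 = 4.
  S[X_1,X_1] = ((-1.2)·(-1.2) + (1.8)·(1.8) + (1.8)·(1.8) + (-1.2)·(-1.2) + (-1.2)·(-1.2)) / 4 = 10.8/4 = 2.7
  S[X_1,X_2] = ((-1.2)·(-3.2) + (1.8)·(0.8) + (1.8)·(2.8) + (-1.2)·(-2.2) + (-1.2)·(1.8)) / 4 = 10.8/4 = 2.7
  S[X_1,X_3] = ((-1.2)·(2.6) + (1.8)·(2.6) + (1.8)·(-3.4) + (-1.2)·(1.6) + (-1.2)·(-3.4)) / 4 = -2.4/4 = -0.6
  S[X_2,X_2] = ((-3.2)·(-3.2) + (0.8)·(0.8) + (2.8)·(2.8) + (-2.2)·(-2.2) + (1.8)·(1.8)) / 4 = 26.8/4 = 6.7
  S[X_2,X_3] = ((-3.2)·(2.6) + (0.8)·(2.6) + (2.8)·(-3.4) + (-2.2)·(1.6) + (1.8)·(-3.4)) / 4 = -25.4/4 = -6.35
  S[X_3,X_3] = ((2.6)·(2.6) + (2.6)·(2.6) + (-3.4)·(-3.4) + (1.6)·(1.6) + (-3.4)·(-3.4)) / 4 = 39.2/4 = 9.8

S is symmetric (S[j,i] = S[i,j]). Assembling:

S = [[2.7, 2.7, -0.6],
 [2.7, 6.7, -6.35],
 [-0.6, -6.35, 9.8]]


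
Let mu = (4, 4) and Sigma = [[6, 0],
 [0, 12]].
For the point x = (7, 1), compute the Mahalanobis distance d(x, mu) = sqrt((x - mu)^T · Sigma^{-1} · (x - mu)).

Step 1 — centre the observation: (x - mu) = (3, -3).

Step 2 — invert Sigma. det(Sigma) = 6·12 - (0)² = 72.
  Sigma^{-1} = (1/det) · [[d, -b], [-b, a]] = [[0.1667, 0],
 [0, 0.0833]].

Step 3 — form the quadratic (x - mu)^T · Sigma^{-1} · (x - mu):
  Sigma^{-1} · (x - mu) = (0.5, -0.25).
  (x - mu)^T · [Sigma^{-1} · (x - mu)] = (3)·(0.5) + (-3)·(-0.25) = 2.25.

Step 4 — take square root: d = √(2.25) ≈ 1.5.

d(x, mu) = √(2.25) ≈ 1.5


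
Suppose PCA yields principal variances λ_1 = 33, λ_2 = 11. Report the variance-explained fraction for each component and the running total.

Step 1 — total variance = trace(Sigma) = Σ λ_i = 33 + 11 = 44.

Step 2 — fraction explained by component i = λ_i / Σ λ:
  PC1: 33/44 = 0.75
  PC2: 11/44 = 0.25

Step 3 — cumulative fraction after k components = (λ_1 + ... + λ_k) / Σ λ:
  k = 1: 33/44 = 0.75
  k = 2: (33 + 11)/44 = 44/44 = 1

Summary (fraction, with percent):

explained: PC1 0.75 (75%), PC2 0.25 (25%);  cumulative: 0.75, 1


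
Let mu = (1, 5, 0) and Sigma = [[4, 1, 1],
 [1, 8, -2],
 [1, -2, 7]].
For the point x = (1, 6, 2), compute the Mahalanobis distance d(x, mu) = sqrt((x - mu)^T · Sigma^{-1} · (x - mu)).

Step 1 — centre the observation: (x - mu) = (0, 1, 2).

Step 2 — invert Sigma (cofactor / det for 3×3, or solve directly):
  Sigma^{-1} = [[0.2751, -0.0476, -0.0529],
 [-0.0476, 0.1429, 0.0476],
 [-0.0529, 0.0476, 0.164]].

Step 3 — form the quadratic (x - mu)^T · Sigma^{-1} · (x - mu):
  Sigma^{-1} · (x - mu) = (-0.1534, 0.2381, 0.3757).
  (x - mu)^T · [Sigma^{-1} · (x - mu)] = (0)·(-0.1534) + (1)·(0.2381) + (2)·(0.3757) = 0.9894.

Step 4 — take square root: d = √(0.9894) ≈ 0.9947.

d(x, mu) = √(0.9894) ≈ 0.9947


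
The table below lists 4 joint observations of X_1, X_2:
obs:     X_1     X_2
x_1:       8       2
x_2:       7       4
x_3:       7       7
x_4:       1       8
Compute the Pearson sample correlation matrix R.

Step 1 — column means:
  mean(X_1) = (8 + 7 + 7 + 1) / 4 = 23/4 = 5.75
  mean(X_2) = (2 + 4 + 7 + 8) / 4 = 21/4 = 5.25

Step 2 — sample variances and covariances s[i,j] = (1/(n-1)) · Σ_k (x_{k,i} - mean_i) · (x_{k,j} - mean_j), with n-1 = 3:
  s[X_1,X_1] = ((2.25)·(2.25) + (1.25)·(1.25) + (1.25)·(1.25) + (-4.75)·(-4.75)) / 3 = 30.75/3 = 10.25
  s[X_1,X_2] = ((2.25)·(-3.25) + (1.25)·(-1.25) + (1.25)·(1.75) + (-4.75)·(2.75)) / 3 = -19.75/3 = -6.5833
  s[X_2,X_2] = ((-3.25)·(-3.25) + (-1.25)·(-1.25) + (1.75)·(1.75) + (2.75)·(2.75)) / 3 = 22.75/3 = 7.5833
  Sample standard deviations s_i = √(s[i,i]):
  s(X_1) = √(10.25) = 3.2016
  s(X_2) = √(7.5833) = 2.7538

Step 3 — r_{ij} = s_{ij} / (s_i · s_j):
  r[X_1,X_1] = 1 (diagonal).
  r[X_1,X_2] = -6.5833 / (3.2016 · 2.7538) = -6.5833 / 8.8164 = -0.7467
  r[X_2,X_2] = 1 (diagonal).

R is symmetric with unit diagonal. Assembling:

R = [[1, -0.7467],
 [-0.7467, 1]]


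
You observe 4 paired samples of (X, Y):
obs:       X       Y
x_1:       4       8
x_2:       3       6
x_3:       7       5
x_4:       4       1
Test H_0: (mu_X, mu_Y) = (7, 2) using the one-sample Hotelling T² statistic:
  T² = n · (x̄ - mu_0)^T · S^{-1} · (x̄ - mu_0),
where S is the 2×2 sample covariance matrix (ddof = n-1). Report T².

Step 1 — sample mean vector:
  mean(X) = (4 + 3 + 7 + 4) / 4 = 18/4 = 4.5
  mean(Y) = (8 + 6 + 5 + 1) / 4 = 20/4 = 5
  x̄ = (4.5, 5),  deviation x̄ - mu_0 = (4.5, 5) - (7, 2) = (-2.5, 3).

Step 2 — sample covariance matrix, S[i,j] = (1/(n-1)) · Σ_k (x_{k,i} - mean_i) · (x_{k,j} - mean_j), divisor n-1 = 3:
  S[X,X] = ((-0.5)·(-0.5) + (-1.5)·(-1.5) + (2.5)·(2.5) + (-0.5)·(-0.5)) / 3 = 9/3 = 3
  S[X,Y] = ((-0.5)·(3) + (-1.5)·(1) + (2.5)·(0) + (-0.5)·(-4)) / 3 = -1/3 = -0.3333
  S[Y,Y] = ((3)·(3) + (1)·(1) + (0)·(0) + (-4)·(-4)) / 3 = 26/3 = 8.6667
  S = [[3, -0.3333],
 [-0.3333, 8.6667]].

Step 3 — invert S. det(S) = 3·8.6667 - (-0.3333)² = 25.8889.
  S^{-1} = (1/det) · [[d, -b], [-b, a]] = [[0.3348, 0.0129],
 [0.0129, 0.1159]].

Step 4 — quadratic form (x̄ - mu_0)^T · S^{-1} · (x̄ - mu_0):
  S^{-1} · (x̄ - mu_0) = (-0.7983, 0.3155),
  (x̄ - mu_0)^T · [...] = (-2.5)·(-0.7983) + (3)·(0.3155) = 2.9421.

Step 5 — scale by n: T² = 4 · 2.9421 = 11.7682.

T² ≈ 11.7682


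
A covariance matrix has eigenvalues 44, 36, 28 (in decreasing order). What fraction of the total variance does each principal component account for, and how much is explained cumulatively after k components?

Step 1 — total variance = trace(Sigma) = Σ λ_i = 44 + 36 + 28 = 108.

Step 2 — fraction explained by component i = λ_i / Σ λ:
  PC1: 44/108 = 0.4074
  PC2: 36/108 = 0.3333
  PC3: 28/108 = 0.2593

Step 3 — cumulative fraction after k components = (λ_1 + ... + λ_k) / Σ λ:
  k = 1: 44/108 = 0.4074
  k = 2: (44 + 36)/108 = 80/108 = 0.7407
  k = 3: (44 + 36 + 28)/108 = 108/108 = 1

Summary (fraction, with percent):

explained: PC1 0.4074 (40.74%), PC2 0.3333 (33.33%), PC3 0.2593 (25.93%);  cumulative: 0.4074, 0.7407, 1


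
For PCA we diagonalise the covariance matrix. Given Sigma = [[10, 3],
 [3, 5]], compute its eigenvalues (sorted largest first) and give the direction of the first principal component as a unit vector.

Step 1 — characteristic polynomial of 2×2 Sigma:
  det(Sigma - λI) = λ² - trace · λ + det = 0.
  trace = 10 + 5 = 15, det = 10·5 - (3)² = 41.
Step 2 — discriminant:
  Δ = trace² - 4·det = 225 - 164 = 61.
Step 3 — eigenvalues:
  λ = (trace ± √Δ)/2 = (15 ± 7.8102)/2,
  λ_1 = 11.4051,  λ_2 = 3.5949.

Step 4 — unit eigenvector for λ_1: solve (Sigma - λ_1 I)v = 0. First row:
  (10 - 11.4051)·v_x + (3)·v_y = 0, i.e. (-1.4051)·v_x + (3)·v_y = 0,
  so v ∝ (b, λ_1 - a) = (3, 1.4051) = u.
  ||u|| = √((3)² + (1.4051)²) = √(10.9744) ≈ 3.3128,
  v_1 = u/||u|| ≈ (0.9056, 0.4242) (||v_1|| = 1).

λ_1 = 11.4051,  λ_2 = 3.5949;  v_1 ≈ (0.9056, 0.4242)


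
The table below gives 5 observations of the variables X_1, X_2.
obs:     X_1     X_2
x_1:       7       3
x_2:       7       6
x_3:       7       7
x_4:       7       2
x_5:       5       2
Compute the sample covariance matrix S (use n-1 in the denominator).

Step 1 — column means:
  mean(X_1) = (7 + 7 + 7 + 7 + 5) / 5 = 33/5 = 6.6
  mean(X_2) = (3 + 6 + 7 + 2 + 2) / 5 = 20/5 = 4

Step 2 — sample covariance S[i,j] = (1/(n-1)) · Σ_k (x_{k,i} - mean_i) · (x_{k,j} - mean_j), with n-1 = 4.
  S[X_1,X_1] = ((0.4)·(0.4) + (0.4)·(0.4) + (0.4)·(0.4) + (0.4)·(0.4) + (-1.6)·(-1.6)) / 4 = 3.2/4 = 0.8
  S[X_1,X_2] = ((0.4)·(-1) + (0.4)·(2) + (0.4)·(3) + (0.4)·(-2) + (-1.6)·(-2)) / 4 = 4/4 = 1
  S[X_2,X_2] = ((-1)·(-1) + (2)·(2) + (3)·(3) + (-2)·(-2) + (-2)·(-2)) / 4 = 22/4 = 5.5

S is symmetric (S[j,i] = S[i,j]). Assembling:

S = [[0.8, 1],
 [1, 5.5]]


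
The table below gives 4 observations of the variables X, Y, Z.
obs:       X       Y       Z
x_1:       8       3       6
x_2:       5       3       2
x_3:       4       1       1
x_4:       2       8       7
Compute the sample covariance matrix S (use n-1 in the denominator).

Step 1 — column means:
  mean(X) = (8 + 5 + 4 + 2) / 4 = 19/4 = 4.75
  mean(Y) = (3 + 3 + 1 + 8) / 4 = 15/4 = 3.75
  mean(Z) = (6 + 2 + 1 + 7) / 4 = 16/4 = 4

Step 2 — sample covariance S[i,j] = (1/(n-1)) · Σ_k (x_{k,i} - mean_i) · (x_{k,j} - mean_j), with n-1 = 3.
  S[X,X] = ((3.25)·(3.25) + (0.25)·(0.25) + (-0.75)·(-0.75) + (-2.75)·(-2.75)) / 3 = 18.75/3 = 6.25
  S[X,Y] = ((3.25)·(-0.75) + (0.25)·(-0.75) + (-0.75)·(-2.75) + (-2.75)·(4.25)) / 3 = -12.25/3 = -4.0833
  S[X,Z] = ((3.25)·(2) + (0.25)·(-2) + (-0.75)·(-3) + (-2.75)·(3)) / 3 = 0/3 = 0
  S[Y,Y] = ((-0.75)·(-0.75) + (-0.75)·(-0.75) + (-2.75)·(-2.75) + (4.25)·(4.25)) / 3 = 26.75/3 = 8.9167
  S[Y,Z] = ((-0.75)·(2) + (-0.75)·(-2) + (-2.75)·(-3) + (4.25)·(3)) / 3 = 21/3 = 7
  S[Z,Z] = ((2)·(2) + (-2)·(-2) + (-3)·(-3) + (3)·(3)) / 3 = 26/3 = 8.6667

S is symmetric (S[j,i] = S[i,j]). Assembling:

S = [[6.25, -4.0833, 0],
 [-4.0833, 8.9167, 7],
 [0, 7, 8.6667]]


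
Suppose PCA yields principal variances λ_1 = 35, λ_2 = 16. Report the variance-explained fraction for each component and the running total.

Step 1 — total variance = trace(Sigma) = Σ λ_i = 35 + 16 = 51.

Step 2 — fraction explained by component i = λ_i / Σ λ:
  PC1: 35/51 = 0.6863
  PC2: 16/51 = 0.3137

Step 3 — cumulative fraction after k components = (λ_1 + ... + λ_k) / Σ λ:
  k = 1: 35/51 = 0.6863
  k = 2: (35 + 16)/51 = 51/51 = 1

Summary (fraction, with percent):

explained: PC1 0.6863 (68.63%), PC2 0.3137 (31.37%);  cumulative: 0.6863, 1


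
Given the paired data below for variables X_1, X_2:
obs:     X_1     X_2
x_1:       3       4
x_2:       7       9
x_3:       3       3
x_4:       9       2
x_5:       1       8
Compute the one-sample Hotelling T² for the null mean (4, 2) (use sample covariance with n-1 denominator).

Step 1 — sample mean vector:
  mean(X_1) = (3 + 7 + 3 + 9 + 1) / 5 = 23/5 = 4.6
  mean(X_2) = (4 + 9 + 3 + 2 + 8) / 5 = 26/5 = 5.2
  x̄ = (4.6, 5.2),  deviation x̄ - mu_0 = (4.6, 5.2) - (4, 2) = (0.6, 3.2).

Step 2 — sample covariance matrix, S[i,j] = (1/(n-1)) · Σ_k (x_{k,i} - mean_i) · (x_{k,j} - mean_j), divisor n-1 = 4:
  S[X_1,X_1] = ((-1.6)·(-1.6) + (2.4)·(2.4) + (-1.6)·(-1.6) + (4.4)·(4.4) + (-3.6)·(-3.6)) / 4 = 43.2/4 = 10.8
  S[X_1,X_2] = ((-1.6)·(-1.2) + (2.4)·(3.8) + (-1.6)·(-2.2) + (4.4)·(-3.2) + (-3.6)·(2.8)) / 4 = -9.6/4 = -2.4
  S[X_2,X_2] = ((-1.2)·(-1.2) + (3.8)·(3.8) + (-2.2)·(-2.2) + (-3.2)·(-3.2) + (2.8)·(2.8)) / 4 = 38.8/4 = 9.7
  S = [[10.8, -2.4],
 [-2.4, 9.7]].

Step 3 — invert S. det(S) = 10.8·9.7 - (-2.4)² = 99.
  S^{-1} = (1/det) · [[d, -b], [-b, a]] = [[0.098, 0.0242],
 [0.0242, 0.1091]].

Step 4 — quadratic form (x̄ - mu_0)^T · S^{-1} · (x̄ - mu_0):
  S^{-1} · (x̄ - mu_0) = (0.1364, 0.3636),
  (x̄ - mu_0)^T · [...] = (0.6)·(0.1364) + (3.2)·(0.3636) = 1.2455.

Step 5 — scale by n: T² = 5 · 1.2455 = 6.2273.

T² ≈ 6.2273
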